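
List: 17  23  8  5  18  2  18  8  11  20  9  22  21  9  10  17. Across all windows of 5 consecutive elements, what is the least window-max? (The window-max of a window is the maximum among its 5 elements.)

17 23 8 5 18 → max 23
23 8 5 18 2 → max 23
8 5 18 2 18 → max 18
5 18 2 18 8 → max 18
18 2 18 8 11 → max 18
2 18 8 11 20 → max 20
18 8 11 20 9 → max 20
8 11 20 9 22 → max 22
11 20 9 22 21 → max 22
20 9 22 21 9 → max 22
9 22 21 9 10 → max 22
22 21 9 10 17 → max 22
Least of these is 18.

18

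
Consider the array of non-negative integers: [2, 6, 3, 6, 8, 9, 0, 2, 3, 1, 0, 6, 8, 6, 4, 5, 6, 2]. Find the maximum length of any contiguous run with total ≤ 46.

12

Extend to the right; shrink from the left whenever the sum exceeds 46:
→ 2: sum 2, len 1
→ 6: sum 8, len 2
→ 3: sum 11, len 3
→ 6: sum 17, len 4
→ 8: sum 25, len 5
→ 9: sum 34, len 6
→ 0: sum 34, len 7
→ 2: sum 36, len 8
→ 3: sum 39, len 9
→ 1: sum 40, len 10
→ 0: sum 40, len 11
→ 6: sum 46, len 12
→ 8 (dropped 2, 6): sum 46, len 11
→ 6 (dropped 3, 6): sum 43, len 10
→ 4 (dropped 8): sum 39, len 10
→ 5: sum 44, len 11
→ 6 (dropped 9): sum 41, len 11
→ 2: sum 43, len 12
Longest length seen: 12.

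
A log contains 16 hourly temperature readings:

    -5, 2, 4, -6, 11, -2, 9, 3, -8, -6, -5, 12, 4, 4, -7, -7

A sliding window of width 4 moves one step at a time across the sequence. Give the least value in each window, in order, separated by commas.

-6, -6, -6, -6, -2, -8, -8, -8, -8, -6, -5, -7, -7

-5 2 4 -6 → min -6
2 4 -6 11 → min -6
4 -6 11 -2 → min -6
-6 11 -2 9 → min -6
11 -2 9 3 → min -2
-2 9 3 -8 → min -8
9 3 -8 -6 → min -8
3 -8 -6 -5 → min -8
-8 -6 -5 12 → min -8
-6 -5 12 4 → min -6
-5 12 4 4 → min -5
12 4 4 -7 → min -7
4 4 -7 -7 → min -7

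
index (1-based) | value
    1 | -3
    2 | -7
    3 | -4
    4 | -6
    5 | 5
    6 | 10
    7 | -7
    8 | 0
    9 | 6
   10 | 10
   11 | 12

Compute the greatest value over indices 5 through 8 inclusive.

Elements at indices 5..8: 5, 10, -7, 0
max(5, 10, -7, 0) = 10

10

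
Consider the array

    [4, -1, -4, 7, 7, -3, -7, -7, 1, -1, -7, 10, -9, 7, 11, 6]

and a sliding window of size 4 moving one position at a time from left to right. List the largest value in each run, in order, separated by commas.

7, 7, 7, 7, 7, 1, 1, 1, 10, 10, 10, 11, 11

Sliding a size-4 window across the 16 values:
4 -1 -4 7 → max 7
-1 -4 7 7 → max 7
-4 7 7 -3 → max 7
7 7 -3 -7 → max 7
7 -3 -7 -7 → max 7
-3 -7 -7 1 → max 1
-7 -7 1 -1 → max 1
-7 1 -1 -7 → max 1
1 -1 -7 10 → max 10
-1 -7 10 -9 → max 10
-7 10 -9 7 → max 10
10 -9 7 11 → max 11
-9 7 11 6 → max 11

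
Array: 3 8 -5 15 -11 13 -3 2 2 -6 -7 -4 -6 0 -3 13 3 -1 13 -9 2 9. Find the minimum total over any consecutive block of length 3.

3 8 -5 → sum 6
8 -5 15 → sum 18
-5 15 -11 → sum -1
15 -11 13 → sum 17
-11 13 -3 → sum -1
13 -3 2 → sum 12
-3 2 2 → sum 1
2 2 -6 → sum -2
2 -6 -7 → sum -11
-6 -7 -4 → sum -17
-7 -4 -6 → sum -17
-4 -6 0 → sum -10
-6 0 -3 → sum -9
0 -3 13 → sum 10
-3 13 3 → sum 13
13 3 -1 → sum 15
3 -1 13 → sum 15
-1 13 -9 → sum 3
13 -9 2 → sum 6
-9 2 9 → sum 2
Minimum of these is -17.

-17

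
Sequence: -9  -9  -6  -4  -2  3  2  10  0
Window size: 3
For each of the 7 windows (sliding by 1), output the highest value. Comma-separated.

-9 -9 -6 → max -6
-9 -6 -4 → max -4
-6 -4 -2 → max -2
-4 -2 3 → max 3
-2 3 2 → max 3
3 2 10 → max 10
2 10 0 → max 10

-6, -4, -2, 3, 3, 10, 10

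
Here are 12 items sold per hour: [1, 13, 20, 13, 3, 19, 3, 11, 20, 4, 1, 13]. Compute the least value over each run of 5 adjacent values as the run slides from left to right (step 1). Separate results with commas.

1, 3, 3, 3, 3, 3, 1, 1

[1, 13, 20, 13, 3] → min 1
[13, 20, 13, 3, 19] → min 3
[20, 13, 3, 19, 3] → min 3
[13, 3, 19, 3, 11] → min 3
[3, 19, 3, 11, 20] → min 3
[19, 3, 11, 20, 4] → min 3
[3, 11, 20, 4, 1] → min 1
[11, 20, 4, 1, 13] → min 1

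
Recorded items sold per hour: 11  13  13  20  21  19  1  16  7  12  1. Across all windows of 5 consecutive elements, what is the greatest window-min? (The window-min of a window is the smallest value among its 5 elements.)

13

Window mins for each of the 7 positions:
[11, 13, 13, 20, 21] → min 11
[13, 13, 20, 21, 19] → min 13
[13, 20, 21, 19, 1] → min 1
[20, 21, 19, 1, 16] → min 1
[21, 19, 1, 16, 7] → min 1
[19, 1, 16, 7, 12] → min 1
[1, 16, 7, 12, 1] → min 1
Greatest of these is 13.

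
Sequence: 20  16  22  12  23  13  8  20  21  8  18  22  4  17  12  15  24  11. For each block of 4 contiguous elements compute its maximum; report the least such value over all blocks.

20 16 22 12 → max 22
16 22 12 23 → max 23
22 12 23 13 → max 23
12 23 13 8 → max 23
23 13 8 20 → max 23
13 8 20 21 → max 21
8 20 21 8 → max 21
20 21 8 18 → max 21
21 8 18 22 → max 22
8 18 22 4 → max 22
18 22 4 17 → max 22
22 4 17 12 → max 22
4 17 12 15 → max 17
17 12 15 24 → max 24
12 15 24 11 → max 24
Least of these is 17.

17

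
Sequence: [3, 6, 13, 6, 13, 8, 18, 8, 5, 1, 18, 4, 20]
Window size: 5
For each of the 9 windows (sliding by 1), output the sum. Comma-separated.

41, 46, 58, 53, 52, 40, 50, 36, 48

(3, 6, 13, 6, 13) → sum 41
(6, 13, 6, 13, 8) → sum 46
(13, 6, 13, 8, 18) → sum 58
(6, 13, 8, 18, 8) → sum 53
(13, 8, 18, 8, 5) → sum 52
(8, 18, 8, 5, 1) → sum 40
(18, 8, 5, 1, 18) → sum 50
(8, 5, 1, 18, 4) → sum 36
(5, 1, 18, 4, 20) → sum 48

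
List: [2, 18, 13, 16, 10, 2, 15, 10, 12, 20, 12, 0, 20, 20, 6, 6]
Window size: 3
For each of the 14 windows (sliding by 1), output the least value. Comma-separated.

2, 13, 10, 2, 2, 2, 10, 10, 12, 0, 0, 0, 6, 6

[2, 18, 13] → min 2
[18, 13, 16] → min 13
[13, 16, 10] → min 10
[16, 10, 2] → min 2
[10, 2, 15] → min 2
[2, 15, 10] → min 2
[15, 10, 12] → min 10
[10, 12, 20] → min 10
[12, 20, 12] → min 12
[20, 12, 0] → min 0
[12, 0, 20] → min 0
[0, 20, 20] → min 0
[20, 20, 6] → min 6
[20, 6, 6] → min 6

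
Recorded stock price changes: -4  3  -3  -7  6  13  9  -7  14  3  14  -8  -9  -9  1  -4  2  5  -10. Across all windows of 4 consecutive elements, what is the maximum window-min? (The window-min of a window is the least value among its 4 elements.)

-4

(-4, 3, -3, -7) → min -7
(3, -3, -7, 6) → min -7
(-3, -7, 6, 13) → min -7
(-7, 6, 13, 9) → min -7
(6, 13, 9, -7) → min -7
(13, 9, -7, 14) → min -7
(9, -7, 14, 3) → min -7
(-7, 14, 3, 14) → min -7
(14, 3, 14, -8) → min -8
(3, 14, -8, -9) → min -9
(14, -8, -9, -9) → min -9
(-8, -9, -9, 1) → min -9
(-9, -9, 1, -4) → min -9
(-9, 1, -4, 2) → min -9
(1, -4, 2, 5) → min -4
(-4, 2, 5, -10) → min -10
Maximum of these is -4.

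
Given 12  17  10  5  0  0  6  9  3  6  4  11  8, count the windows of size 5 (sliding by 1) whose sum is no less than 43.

1

[12, 17, 10, 5, 0] → sum 44  ≥ 43 ✓
[17, 10, 5, 0, 0] → sum 32
[10, 5, 0, 0, 6] → sum 21
[5, 0, 0, 6, 9] → sum 20
[0, 0, 6, 9, 3] → sum 18
[0, 6, 9, 3, 6] → sum 24
[6, 9, 3, 6, 4] → sum 28
[9, 3, 6, 4, 11] → sum 33
[3, 6, 4, 11, 8] → sum 32
1 window satisfy the condition.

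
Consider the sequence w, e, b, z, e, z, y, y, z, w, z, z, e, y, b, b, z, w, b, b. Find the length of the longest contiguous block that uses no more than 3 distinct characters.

[w] 1 distinct, len 1
[w, e] 2 distinct, len 2
[w, e, b] 3 distinct, len 3
[e, b, z] 3 distinct, len 3
[e, b, z, e] 3 distinct, len 4
[e, b, z, e, z] 3 distinct, len 5
[z, e, z, y] 3 distinct, len 4
[z, e, z, y, y] 3 distinct, len 5
[z, e, z, y, y, z] 3 distinct, len 6
[z, y, y, z, w] 3 distinct, len 5
[z, y, y, z, w, z] 3 distinct, len 6
[z, y, y, z, w, z, z] 3 distinct, len 7
[z, w, z, z, e] 3 distinct, len 5
[z, z, e, y] 3 distinct, len 4
[e, y, b] 3 distinct, len 3
[e, y, b, b] 3 distinct, len 4
[y, b, b, z] 3 distinct, len 4
[b, b, z, w] 3 distinct, len 4
[b, b, z, w, b] 3 distinct, len 5
[b, b, z, w, b, b] 3 distinct, len 6
Longest length with ≤3 distinct: 7.

7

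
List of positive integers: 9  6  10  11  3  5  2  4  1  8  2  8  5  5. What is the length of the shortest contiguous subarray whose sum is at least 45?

add 9: running sum 9 < 45
add 6: running sum 15 < 45
add 10: running sum 25 < 45
add 11: running sum 36 < 45
add 3: running sum 39 < 45
add 5: running sum 44 < 45
end 6: [9, 6, 10, 11, 3, 5, 2] sum 46, len 7
end 7: [9, 6, 10, 11, 3, 5, 2, 4] sum 50, len 8
end 8: [9, 6, 10, 11, 3, 5, 2, 4, 1] sum 51, len 9
end 9: [6, 10, 11, 3, 5, 2, 4, 1, 8] sum 50, len 9
end 10: [10, 11, 3, 5, 2, 4, 1, 8, 2] sum 46, len 9
end 11: [10, 11, 3, 5, 2, 4, 1, 8, 2, 8] sum 54, len 10
end 12: [11, 3, 5, 2, 4, 1, 8, 2, 8, 5] sum 49, len 10
end 13: [11, 3, 5, 2, 4, 1, 8, 2, 8, 5, 5] sum 54, len 11
Shortest qualifying length: 7.

7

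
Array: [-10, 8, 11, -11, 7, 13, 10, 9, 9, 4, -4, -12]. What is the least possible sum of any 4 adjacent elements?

(-10, 8, 11, -11) → sum -2
(8, 11, -11, 7) → sum 15
(11, -11, 7, 13) → sum 20
(-11, 7, 13, 10) → sum 19
(7, 13, 10, 9) → sum 39
(13, 10, 9, 9) → sum 41
(10, 9, 9, 4) → sum 32
(9, 9, 4, -4) → sum 18
(9, 4, -4, -12) → sum -3
Least of these is -3.

-3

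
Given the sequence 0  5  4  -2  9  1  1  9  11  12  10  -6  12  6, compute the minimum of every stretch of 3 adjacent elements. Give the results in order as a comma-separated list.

[0, 5, 4] → min 0
[5, 4, -2] → min -2
[4, -2, 9] → min -2
[-2, 9, 1] → min -2
[9, 1, 1] → min 1
[1, 1, 9] → min 1
[1, 9, 11] → min 1
[9, 11, 12] → min 9
[11, 12, 10] → min 10
[12, 10, -6] → min -6
[10, -6, 12] → min -6
[-6, 12, 6] → min -6

0, -2, -2, -2, 1, 1, 1, 9, 10, -6, -6, -6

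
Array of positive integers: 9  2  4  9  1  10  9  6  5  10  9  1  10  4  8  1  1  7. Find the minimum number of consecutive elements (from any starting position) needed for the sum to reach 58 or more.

add 9: running sum 9 < 58
add 2: running sum 11 < 58
add 4: running sum 15 < 58
add 9: running sum 24 < 58
add 1: running sum 25 < 58
add 10: running sum 35 < 58
add 9: running sum 44 < 58
add 6: running sum 50 < 58
add 5: running sum 55 < 58
add 10: shortest ending here [9, 2, 4, 9, 1, 10, 9, 6, 5, 10] sum 65, len 10
add 9: shortest ending here [9, 1, 10, 9, 6, 5, 10, 9] sum 59, len 8
add 1: shortest ending here [9, 1, 10, 9, 6, 5, 10, 9, 1] sum 60, len 9
add 10: shortest ending here [10, 9, 6, 5, 10, 9, 1, 10] sum 60, len 8
add 4: shortest ending here [10, 9, 6, 5, 10, 9, 1, 10, 4] sum 64, len 9
add 8: shortest ending here [9, 6, 5, 10, 9, 1, 10, 4, 8] sum 62, len 9
add 1: shortest ending here [9, 6, 5, 10, 9, 1, 10, 4, 8, 1] sum 63, len 10
add 1: shortest ending here [9, 6, 5, 10, 9, 1, 10, 4, 8, 1, 1] sum 64, len 11
add 7: shortest ending here [6, 5, 10, 9, 1, 10, 4, 8, 1, 1, 7] sum 62, len 11
Shortest qualifying length: 8.

8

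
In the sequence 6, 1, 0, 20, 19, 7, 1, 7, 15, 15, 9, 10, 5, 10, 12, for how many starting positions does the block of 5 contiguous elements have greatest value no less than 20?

4

6 1 0 20 19 → max 20  ≥ 20 ✓
1 0 20 19 7 → max 20  ≥ 20 ✓
0 20 19 7 1 → max 20  ≥ 20 ✓
20 19 7 1 7 → max 20  ≥ 20 ✓
19 7 1 7 15 → max 19
7 1 7 15 15 → max 15
1 7 15 15 9 → max 15
7 15 15 9 10 → max 15
15 15 9 10 5 → max 15
15 9 10 5 10 → max 15
9 10 5 10 12 → max 12
4 windows satisfy the condition.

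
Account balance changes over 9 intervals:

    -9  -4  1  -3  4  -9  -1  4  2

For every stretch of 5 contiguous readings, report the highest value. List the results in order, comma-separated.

Sliding a size-5 window across the 9 values:
-9 -4 1 -3 4 → max 4
-4 1 -3 4 -9 → max 4
1 -3 4 -9 -1 → max 4
-3 4 -9 -1 4 → max 4
4 -9 -1 4 2 → max 4

4, 4, 4, 4, 4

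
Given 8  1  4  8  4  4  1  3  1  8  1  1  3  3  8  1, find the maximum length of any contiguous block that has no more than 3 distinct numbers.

Extend right; when distinct count exceeds 3, shrink from the left:
add 8: window [8] (1 distinct), len 1
add 1: window [8, 1] (2 distinct), len 2
add 4: window [8, 1, 4] (3 distinct), len 3
add 8: window [8, 1, 4, 8] (3 distinct), len 4
add 4: window [8, 1, 4, 8, 4] (3 distinct), len 5
add 4: window [8, 1, 4, 8, 4, 4] (3 distinct), len 6
add 1: window [8, 1, 4, 8, 4, 4, 1] (3 distinct), len 7
add 3: window [4, 4, 1, 3] (3 distinct), len 4
add 1: window [4, 4, 1, 3, 1] (3 distinct), len 5
add 8: window [1, 3, 1, 8] (3 distinct), len 4
add 1: window [1, 3, 1, 8, 1] (3 distinct), len 5
add 1: window [1, 3, 1, 8, 1, 1] (3 distinct), len 6
add 3: window [1, 3, 1, 8, 1, 1, 3] (3 distinct), len 7
add 3: window [1, 3, 1, 8, 1, 1, 3, 3] (3 distinct), len 8
add 8: window [1, 3, 1, 8, 1, 1, 3, 3, 8] (3 distinct), len 9
add 1: window [1, 3, 1, 8, 1, 1, 3, 3, 8, 1] (3 distinct), len 10
Longest length with ≤3 distinct: 10.

10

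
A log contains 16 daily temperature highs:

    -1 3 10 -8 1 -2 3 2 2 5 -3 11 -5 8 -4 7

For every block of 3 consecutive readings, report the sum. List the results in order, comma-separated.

12, 5, 3, -9, 2, 3, 7, 9, 4, 13, 3, 14, -1, 11

[-1, 3, 10] → sum 12
[3, 10, -8] → sum 5
[10, -8, 1] → sum 3
[-8, 1, -2] → sum -9
[1, -2, 3] → sum 2
[-2, 3, 2] → sum 3
[3, 2, 2] → sum 7
[2, 2, 5] → sum 9
[2, 5, -3] → sum 4
[5, -3, 11] → sum 13
[-3, 11, -5] → sum 3
[11, -5, 8] → sum 14
[-5, 8, -4] → sum -1
[8, -4, 7] → sum 11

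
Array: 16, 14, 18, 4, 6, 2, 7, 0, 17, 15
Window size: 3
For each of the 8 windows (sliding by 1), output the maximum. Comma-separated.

18, 18, 18, 6, 7, 7, 17, 17

[16, 14, 18] → max 18
[14, 18, 4] → max 18
[18, 4, 6] → max 18
[4, 6, 2] → max 6
[6, 2, 7] → max 7
[2, 7, 0] → max 7
[7, 0, 17] → max 17
[0, 17, 15] → max 17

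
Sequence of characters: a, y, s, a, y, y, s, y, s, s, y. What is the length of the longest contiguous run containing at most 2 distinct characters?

7

[a] 1 distinct, len 1
[a, y] 2 distinct, len 2
[y, s] 2 distinct, len 2
[s, a] 2 distinct, len 2
[a, y] 2 distinct, len 2
[a, y, y] 2 distinct, len 3
[y, y, s] 2 distinct, len 3
[y, y, s, y] 2 distinct, len 4
[y, y, s, y, s] 2 distinct, len 5
[y, y, s, y, s, s] 2 distinct, len 6
[y, y, s, y, s, s, y] 2 distinct, len 7
Longest length with ≤2 distinct: 7.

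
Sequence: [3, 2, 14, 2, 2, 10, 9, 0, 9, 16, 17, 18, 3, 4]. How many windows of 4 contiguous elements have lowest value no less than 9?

1

3 2 14 2 → min 2
2 14 2 2 → min 2
14 2 2 10 → min 2
2 2 10 9 → min 2
2 10 9 0 → min 0
10 9 0 9 → min 0
9 0 9 16 → min 0
0 9 16 17 → min 0
9 16 17 18 → min 9  ≥ 9 ✓
16 17 18 3 → min 3
17 18 3 4 → min 3
1 window satisfy the condition.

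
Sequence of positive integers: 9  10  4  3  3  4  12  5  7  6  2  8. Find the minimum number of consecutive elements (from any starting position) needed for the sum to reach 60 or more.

10

Extend right; whenever the sum reaches 60, record the length and shrink from the left:
add 9: running sum 9 < 60
add 10: running sum 19 < 60
add 4: running sum 23 < 60
add 3: running sum 26 < 60
add 3: running sum 29 < 60
add 4: running sum 33 < 60
add 12: running sum 45 < 60
add 5: running sum 50 < 60
add 7: running sum 57 < 60
add 6: shortest ending here [9, 10, 4, 3, 3, 4, 12, 5, 7, 6] sum 63, len 10
add 2: shortest ending here [9, 10, 4, 3, 3, 4, 12, 5, 7, 6, 2] sum 65, len 11
add 8: shortest ending here [10, 4, 3, 3, 4, 12, 5, 7, 6, 2, 8] sum 64, len 11
Shortest qualifying length: 10.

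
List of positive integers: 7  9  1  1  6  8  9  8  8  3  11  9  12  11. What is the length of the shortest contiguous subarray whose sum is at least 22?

add 7: running sum 7 < 22
add 9: running sum 16 < 22
add 1: running sum 17 < 22
add 1: running sum 18 < 22
end 4: [7, 9, 1, 1, 6] sum 24, len 5
end 5: [9, 1, 1, 6, 8] sum 25, len 5
end 6: [6, 8, 9] sum 23, len 3
end 7: [8, 9, 8] sum 25, len 3
end 8: [9, 8, 8] sum 25, len 3
end 9: [9, 8, 8, 3] sum 28, len 4
end 10: [8, 3, 11] sum 22, len 3
end 11: [3, 11, 9] sum 23, len 3
end 12: [11, 9, 12] sum 32, len 3
end 13: [12, 11] sum 23, len 2
Shortest qualifying length: 2.

2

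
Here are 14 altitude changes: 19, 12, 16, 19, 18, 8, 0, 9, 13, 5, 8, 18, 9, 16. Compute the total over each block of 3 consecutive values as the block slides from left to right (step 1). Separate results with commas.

47, 47, 53, 45, 26, 17, 22, 27, 26, 31, 35, 43

Sliding a size-3 window across the 14 values:
(19, 12, 16) → sum 47
(12, 16, 19) → sum 47
(16, 19, 18) → sum 53
(19, 18, 8) → sum 45
(18, 8, 0) → sum 26
(8, 0, 9) → sum 17
(0, 9, 13) → sum 22
(9, 13, 5) → sum 27
(13, 5, 8) → sum 26
(5, 8, 18) → sum 31
(8, 18, 9) → sum 35
(18, 9, 16) → sum 43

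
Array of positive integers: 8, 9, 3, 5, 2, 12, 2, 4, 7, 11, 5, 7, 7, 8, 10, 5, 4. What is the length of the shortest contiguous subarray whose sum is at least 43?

Extend right; whenever the sum reaches 43, record the length and shrink from the left:
add 8: running sum 8 < 43
add 9: running sum 17 < 43
add 3: running sum 20 < 43
add 5: running sum 25 < 43
add 2: running sum 27 < 43
add 12: running sum 39 < 43
add 2: running sum 41 < 43
add 4: shortest ending here [8, 9, 3, 5, 2, 12, 2, 4] sum 45, len 8
add 7: shortest ending here [9, 3, 5, 2, 12, 2, 4, 7] sum 44, len 8
add 11: shortest ending here [5, 2, 12, 2, 4, 7, 11] sum 43, len 7
add 5: shortest ending here [2, 12, 2, 4, 7, 11, 5] sum 43, len 7
add 7: shortest ending here [12, 2, 4, 7, 11, 5, 7] sum 48, len 7
add 7: shortest ending here [2, 4, 7, 11, 5, 7, 7] sum 43, len 7
add 8: shortest ending here [7, 11, 5, 7, 7, 8] sum 45, len 6
add 10: shortest ending here [11, 5, 7, 7, 8, 10] sum 48, len 6
add 5: shortest ending here [11, 5, 7, 7, 8, 10, 5] sum 53, len 7
add 4: shortest ending here [5, 7, 7, 8, 10, 5, 4] sum 46, len 7
Shortest qualifying length: 6.

6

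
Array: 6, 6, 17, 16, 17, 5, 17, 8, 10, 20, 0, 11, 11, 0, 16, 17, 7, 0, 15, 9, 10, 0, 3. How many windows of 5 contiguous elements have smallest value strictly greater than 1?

6 6 17 16 17 → min 6  > 1 ✓
6 17 16 17 5 → min 5  > 1 ✓
17 16 17 5 17 → min 5  > 1 ✓
16 17 5 17 8 → min 5  > 1 ✓
17 5 17 8 10 → min 5  > 1 ✓
5 17 8 10 20 → min 5  > 1 ✓
17 8 10 20 0 → min 0
8 10 20 0 11 → min 0
10 20 0 11 11 → min 0
20 0 11 11 0 → min 0
0 11 11 0 16 → min 0
11 11 0 16 17 → min 0
11 0 16 17 7 → min 0
0 16 17 7 0 → min 0
16 17 7 0 15 → min 0
17 7 0 15 9 → min 0
7 0 15 9 10 → min 0
0 15 9 10 0 → min 0
15 9 10 0 3 → min 0
6 windows satisfy the condition.

6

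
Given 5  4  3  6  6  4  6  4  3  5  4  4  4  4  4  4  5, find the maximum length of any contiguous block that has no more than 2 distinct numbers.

8

Extend right; when distinct count exceeds 2, shrink from the left:
[5] 1 distinct, len 1
[5, 4] 2 distinct, len 2
[4, 3] 2 distinct, len 2
[3, 6] 2 distinct, len 2
[3, 6, 6] 2 distinct, len 3
[6, 6, 4] 2 distinct, len 3
[6, 6, 4, 6] 2 distinct, len 4
[6, 6, 4, 6, 4] 2 distinct, len 5
[4, 3] 2 distinct, len 2
[3, 5] 2 distinct, len 2
[5, 4] 2 distinct, len 2
[5, 4, 4] 2 distinct, len 3
[5, 4, 4, 4] 2 distinct, len 4
[5, 4, 4, 4, 4] 2 distinct, len 5
[5, 4, 4, 4, 4, 4] 2 distinct, len 6
[5, 4, 4, 4, 4, 4, 4] 2 distinct, len 7
[5, 4, 4, 4, 4, 4, 4, 5] 2 distinct, len 8
Longest length with ≤2 distinct: 8.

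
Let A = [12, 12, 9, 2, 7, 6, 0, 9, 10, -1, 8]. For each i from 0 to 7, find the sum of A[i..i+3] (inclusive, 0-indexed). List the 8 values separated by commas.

35, 30, 24, 15, 22, 25, 18, 26

12 12 9 2 → sum 35
12 9 2 7 → sum 30
9 2 7 6 → sum 24
2 7 6 0 → sum 15
7 6 0 9 → sum 22
6 0 9 10 → sum 25
0 9 10 -1 → sum 18
9 10 -1 8 → sum 26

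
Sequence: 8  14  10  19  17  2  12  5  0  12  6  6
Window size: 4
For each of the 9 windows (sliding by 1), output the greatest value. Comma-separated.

19, 19, 19, 19, 17, 12, 12, 12, 12

Sliding a size-4 window across the 12 values:
[8, 14, 10, 19] → max 19
[14, 10, 19, 17] → max 19
[10, 19, 17, 2] → max 19
[19, 17, 2, 12] → max 19
[17, 2, 12, 5] → max 17
[2, 12, 5, 0] → max 12
[12, 5, 0, 12] → max 12
[5, 0, 12, 6] → max 12
[0, 12, 6, 6] → max 12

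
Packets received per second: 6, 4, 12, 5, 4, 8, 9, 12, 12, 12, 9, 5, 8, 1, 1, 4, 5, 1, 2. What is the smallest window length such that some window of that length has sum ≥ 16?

Extend right; whenever the sum reaches 16, record the length and shrink from the left:
add 6: running sum 6 < 16
add 4: running sum 10 < 16
end 2: [4, 12] sum 16, len 2
end 3: [12, 5] sum 17, len 2
end 4: [12, 5, 4] sum 21, len 3
end 5: [5, 4, 8] sum 17, len 3
end 6: [8, 9] sum 17, len 2
end 7: [9, 12] sum 21, len 2
end 8: [12, 12] sum 24, len 2
end 9: [12, 12] sum 24, len 2
end 10: [12, 9] sum 21, len 2
end 11: [12, 9, 5] sum 26, len 3
end 12: [9, 5, 8] sum 22, len 3
end 13: [9, 5, 8, 1] sum 23, len 4
end 14: [9, 5, 8, 1, 1] sum 24, len 5
end 15: [5, 8, 1, 1, 4] sum 19, len 5
end 16: [8, 1, 1, 4, 5] sum 19, len 5
end 17: [8, 1, 1, 4, 5, 1] sum 20, len 6
end 18: [8, 1, 1, 4, 5, 1, 2] sum 22, len 7
Shortest qualifying length: 2.

2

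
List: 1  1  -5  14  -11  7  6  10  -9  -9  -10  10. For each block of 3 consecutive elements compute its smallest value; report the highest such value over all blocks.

6

Window mins for each of the 10 positions:
[1, 1, -5] → min -5
[1, -5, 14] → min -5
[-5, 14, -11] → min -11
[14, -11, 7] → min -11
[-11, 7, 6] → min -11
[7, 6, 10] → min 6
[6, 10, -9] → min -9
[10, -9, -9] → min -9
[-9, -9, -10] → min -10
[-9, -10, 10] → min -10
Highest of these is 6.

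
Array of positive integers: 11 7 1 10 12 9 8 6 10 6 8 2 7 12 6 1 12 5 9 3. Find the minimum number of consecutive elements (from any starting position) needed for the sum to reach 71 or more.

9

add 11: running sum 11 < 71
add 7: running sum 18 < 71
add 1: running sum 19 < 71
add 10: running sum 29 < 71
add 12: running sum 41 < 71
add 9: running sum 50 < 71
add 8: running sum 58 < 71
add 6: running sum 64 < 71
end 8: [11, 7, 1, 10, 12, 9, 8, 6, 10] sum 74, len 9
end 9: [11, 7, 1, 10, 12, 9, 8, 6, 10, 6] sum 80, len 10
end 10: [7, 1, 10, 12, 9, 8, 6, 10, 6, 8] sum 77, len 10
end 11: [10, 12, 9, 8, 6, 10, 6, 8, 2] sum 71, len 9
end 12: [10, 12, 9, 8, 6, 10, 6, 8, 2, 7] sum 78, len 10
end 13: [12, 9, 8, 6, 10, 6, 8, 2, 7, 12] sum 80, len 10
end 14: [9, 8, 6, 10, 6, 8, 2, 7, 12, 6] sum 74, len 10
end 15: [9, 8, 6, 10, 6, 8, 2, 7, 12, 6, 1] sum 75, len 11
end 16: [8, 6, 10, 6, 8, 2, 7, 12, 6, 1, 12] sum 78, len 11
end 17: [6, 10, 6, 8, 2, 7, 12, 6, 1, 12, 5] sum 75, len 11
end 18: [10, 6, 8, 2, 7, 12, 6, 1, 12, 5, 9] sum 78, len 11
end 19: [6, 8, 2, 7, 12, 6, 1, 12, 5, 9, 3] sum 71, len 11
Shortest qualifying length: 9.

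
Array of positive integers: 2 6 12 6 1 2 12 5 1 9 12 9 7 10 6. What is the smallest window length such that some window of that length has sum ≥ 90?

13

add 2: running sum 2 < 90
add 6: running sum 8 < 90
add 12: running sum 20 < 90
add 6: running sum 26 < 90
add 1: running sum 27 < 90
add 2: running sum 29 < 90
add 12: running sum 41 < 90
add 5: running sum 46 < 90
add 1: running sum 47 < 90
add 9: running sum 56 < 90
add 12: running sum 68 < 90
add 9: running sum 77 < 90
add 7: running sum 84 < 90
end 13: [6, 12, 6, 1, 2, 12, 5, 1, 9, 12, 9, 7, 10] sum 92, len 13
end 14: [12, 6, 1, 2, 12, 5, 1, 9, 12, 9, 7, 10, 6] sum 92, len 13
Shortest qualifying length: 13.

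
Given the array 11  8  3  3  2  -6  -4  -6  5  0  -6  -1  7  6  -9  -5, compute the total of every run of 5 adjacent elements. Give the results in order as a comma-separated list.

27, 10, -2, -11, -9, -11, -11, -8, 5, 6, -3, -2

[11, 8, 3, 3, 2] → sum 27
[8, 3, 3, 2, -6] → sum 10
[3, 3, 2, -6, -4] → sum -2
[3, 2, -6, -4, -6] → sum -11
[2, -6, -4, -6, 5] → sum -9
[-6, -4, -6, 5, 0] → sum -11
[-4, -6, 5, 0, -6] → sum -11
[-6, 5, 0, -6, -1] → sum -8
[5, 0, -6, -1, 7] → sum 5
[0, -6, -1, 7, 6] → sum 6
[-6, -1, 7, 6, -9] → sum -3
[-1, 7, 6, -9, -5] → sum -2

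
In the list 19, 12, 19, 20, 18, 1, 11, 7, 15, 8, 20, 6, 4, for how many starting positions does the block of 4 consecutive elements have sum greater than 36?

19 12 19 20 → sum 70  > 36 ✓
12 19 20 18 → sum 69  > 36 ✓
19 20 18 1 → sum 58  > 36 ✓
20 18 1 11 → sum 50  > 36 ✓
18 1 11 7 → sum 37  > 36 ✓
1 11 7 15 → sum 34
11 7 15 8 → sum 41  > 36 ✓
7 15 8 20 → sum 50  > 36 ✓
15 8 20 6 → sum 49  > 36 ✓
8 20 6 4 → sum 38  > 36 ✓
9 windows satisfy the condition.

9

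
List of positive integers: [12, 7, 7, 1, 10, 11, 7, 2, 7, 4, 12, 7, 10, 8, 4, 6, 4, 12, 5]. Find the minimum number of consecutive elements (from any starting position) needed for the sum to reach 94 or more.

add 12: running sum 12 < 94
add 7: running sum 19 < 94
add 7: running sum 26 < 94
add 1: running sum 27 < 94
add 10: running sum 37 < 94
add 11: running sum 48 < 94
add 7: running sum 55 < 94
add 2: running sum 57 < 94
add 7: running sum 64 < 94
add 4: running sum 68 < 94
add 12: running sum 80 < 94
add 7: running sum 87 < 94
end 12: [12, 7, 7, 1, 10, 11, 7, 2, 7, 4, 12, 7, 10] sum 97, len 13
end 13: [12, 7, 7, 1, 10, 11, 7, 2, 7, 4, 12, 7, 10, 8] sum 105, len 14
end 14: [7, 7, 1, 10, 11, 7, 2, 7, 4, 12, 7, 10, 8, 4] sum 97, len 14
end 15: [7, 1, 10, 11, 7, 2, 7, 4, 12, 7, 10, 8, 4, 6] sum 96, len 14
end 16: [7, 1, 10, 11, 7, 2, 7, 4, 12, 7, 10, 8, 4, 6, 4] sum 100, len 15
end 17: [11, 7, 2, 7, 4, 12, 7, 10, 8, 4, 6, 4, 12] sum 94, len 13
end 18: [11, 7, 2, 7, 4, 12, 7, 10, 8, 4, 6, 4, 12, 5] sum 99, len 14
Shortest qualifying length: 13.

13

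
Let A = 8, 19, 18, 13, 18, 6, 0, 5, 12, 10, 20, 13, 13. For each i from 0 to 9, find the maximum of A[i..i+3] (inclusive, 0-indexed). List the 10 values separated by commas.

19, 19, 18, 18, 18, 12, 12, 20, 20, 20

Sliding a size-4 window across the 13 values:
(8, 19, 18, 13) → max 19
(19, 18, 13, 18) → max 19
(18, 13, 18, 6) → max 18
(13, 18, 6, 0) → max 18
(18, 6, 0, 5) → max 18
(6, 0, 5, 12) → max 12
(0, 5, 12, 10) → max 12
(5, 12, 10, 20) → max 20
(12, 10, 20, 13) → max 20
(10, 20, 13, 13) → max 20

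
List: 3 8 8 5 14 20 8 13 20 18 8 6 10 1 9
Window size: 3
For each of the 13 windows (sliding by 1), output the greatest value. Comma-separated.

8, 8, 14, 20, 20, 20, 20, 20, 20, 18, 10, 10, 10

(3, 8, 8) → max 8
(8, 8, 5) → max 8
(8, 5, 14) → max 14
(5, 14, 20) → max 20
(14, 20, 8) → max 20
(20, 8, 13) → max 20
(8, 13, 20) → max 20
(13, 20, 18) → max 20
(20, 18, 8) → max 20
(18, 8, 6) → max 18
(8, 6, 10) → max 10
(6, 10, 1) → max 10
(10, 1, 9) → max 10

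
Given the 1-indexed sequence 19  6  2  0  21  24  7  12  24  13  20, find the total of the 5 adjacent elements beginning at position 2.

53

Elements at indices 2..6: 6, 2, 0, 21, 24
sum(6, 2, 0, 21, 24) = 53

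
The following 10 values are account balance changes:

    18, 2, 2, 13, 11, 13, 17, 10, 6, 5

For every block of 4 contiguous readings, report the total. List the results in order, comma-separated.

35, 28, 39, 54, 51, 46, 38

[18, 2, 2, 13] → sum 35
[2, 2, 13, 11] → sum 28
[2, 13, 11, 13] → sum 39
[13, 11, 13, 17] → sum 54
[11, 13, 17, 10] → sum 51
[13, 17, 10, 6] → sum 46
[17, 10, 6, 5] → sum 38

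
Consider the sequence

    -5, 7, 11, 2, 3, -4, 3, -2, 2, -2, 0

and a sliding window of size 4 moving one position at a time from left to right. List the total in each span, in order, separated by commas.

-5 7 11 2 → sum 15
7 11 2 3 → sum 23
11 2 3 -4 → sum 12
2 3 -4 3 → sum 4
3 -4 3 -2 → sum 0
-4 3 -2 2 → sum -1
3 -2 2 -2 → sum 1
-2 2 -2 0 → sum -2

15, 23, 12, 4, 0, -1, 1, -2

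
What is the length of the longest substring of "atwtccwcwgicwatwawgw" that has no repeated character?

add a: [a] len 1
add t: [a, t] len 2
add w: [a, t, w] len 3
add t (repeat t, move left end past it): [w, t] len 2
add c: [w, t, c] len 3
add c (repeat c, move left end past it): [c] len 1
add w: [c, w] len 2
add c (repeat c, move left end past it): [w, c] len 2
add w (repeat w, move left end past it): [c, w] len 2
add g: [c, w, g] len 3
add i: [c, w, g, i] len 4
add c (repeat c, move left end past it): [w, g, i, c] len 4
add w (repeat w, move left end past it): [g, i, c, w] len 4
add a: [g, i, c, w, a] len 5
add t: [g, i, c, w, a, t] len 6
add w (repeat w, move left end past it): [a, t, w] len 3
add a (repeat a, move left end past it): [t, w, a] len 3
add w (repeat w, move left end past it): [a, w] len 2
add g: [a, w, g] len 3
add w (repeat w, move left end past it): [g, w] len 2
Longest all-distinct length: 6.

6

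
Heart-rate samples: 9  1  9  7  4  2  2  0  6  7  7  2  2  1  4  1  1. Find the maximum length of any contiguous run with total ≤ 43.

13

add 9: [9] sum 9, len 1
add 1: [9, 1] sum 10, len 2
add 9: [9, 1, 9] sum 19, len 3
add 7: [9, 1, 9, 7] sum 26, len 4
add 4: [9, 1, 9, 7, 4] sum 30, len 5
add 2: [9, 1, 9, 7, 4, 2] sum 32, len 6
add 2: [9, 1, 9, 7, 4, 2, 2] sum 34, len 7
add 0: [9, 1, 9, 7, 4, 2, 2, 0] sum 34, len 8
add 6: [9, 1, 9, 7, 4, 2, 2, 0, 6] sum 40, len 9
add 7: [1, 9, 7, 4, 2, 2, 0, 6, 7] sum 38, len 9
add 7: [7, 4, 2, 2, 0, 6, 7, 7] sum 35, len 8
add 2: [7, 4, 2, 2, 0, 6, 7, 7, 2] sum 37, len 9
add 2: [7, 4, 2, 2, 0, 6, 7, 7, 2, 2] sum 39, len 10
add 1: [7, 4, 2, 2, 0, 6, 7, 7, 2, 2, 1] sum 40, len 11
add 4: [4, 2, 2, 0, 6, 7, 7, 2, 2, 1, 4] sum 37, len 11
add 1: [4, 2, 2, 0, 6, 7, 7, 2, 2, 1, 4, 1] sum 38, len 12
add 1: [4, 2, 2, 0, 6, 7, 7, 2, 2, 1, 4, 1, 1] sum 39, len 13
Longest length seen: 13.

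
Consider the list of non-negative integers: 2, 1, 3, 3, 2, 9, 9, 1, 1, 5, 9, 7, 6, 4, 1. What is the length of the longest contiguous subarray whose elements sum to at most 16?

[2] sum 2 len 1
[2, 1] sum 3 len 2
[2, 1, 3] sum 6 len 3
[2, 1, 3, 3] sum 9 len 4
[2, 1, 3, 3, 2] sum 11 len 5
[3, 2, 9] sum 14 len 3
[9] sum 9 len 1
[9, 1] sum 10 len 2
[9, 1, 1] sum 11 len 3
[9, 1, 1, 5] sum 16 len 4
[1, 1, 5, 9] sum 16 len 4
[9, 7] sum 16 len 2
[7, 6] sum 13 len 2
[6, 4] sum 10 len 2
[6, 4, 1] sum 11 len 3
Longest length seen: 5.

5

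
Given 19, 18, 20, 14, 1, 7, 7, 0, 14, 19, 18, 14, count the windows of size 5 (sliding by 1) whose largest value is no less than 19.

(19, 18, 20, 14, 1) → max 20  ≥ 19 ✓
(18, 20, 14, 1, 7) → max 20  ≥ 19 ✓
(20, 14, 1, 7, 7) → max 20  ≥ 19 ✓
(14, 1, 7, 7, 0) → max 14
(1, 7, 7, 0, 14) → max 14
(7, 7, 0, 14, 19) → max 19  ≥ 19 ✓
(7, 0, 14, 19, 18) → max 19  ≥ 19 ✓
(0, 14, 19, 18, 14) → max 19  ≥ 19 ✓
6 windows satisfy the condition.

6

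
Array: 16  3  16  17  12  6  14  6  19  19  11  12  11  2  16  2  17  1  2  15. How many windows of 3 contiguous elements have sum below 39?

[16, 3, 16] → sum 35  < 39 ✓
[3, 16, 17] → sum 36  < 39 ✓
[16, 17, 12] → sum 45
[17, 12, 6] → sum 35  < 39 ✓
[12, 6, 14] → sum 32  < 39 ✓
[6, 14, 6] → sum 26  < 39 ✓
[14, 6, 19] → sum 39
[6, 19, 19] → sum 44
[19, 19, 11] → sum 49
[19, 11, 12] → sum 42
[11, 12, 11] → sum 34  < 39 ✓
[12, 11, 2] → sum 25  < 39 ✓
[11, 2, 16] → sum 29  < 39 ✓
[2, 16, 2] → sum 20  < 39 ✓
[16, 2, 17] → sum 35  < 39 ✓
[2, 17, 1] → sum 20  < 39 ✓
[17, 1, 2] → sum 20  < 39 ✓
[1, 2, 15] → sum 18  < 39 ✓
13 windows satisfy the condition.

13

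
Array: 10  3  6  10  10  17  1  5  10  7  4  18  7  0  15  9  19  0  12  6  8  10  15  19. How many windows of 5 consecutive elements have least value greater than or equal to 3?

6

[10, 3, 6, 10, 10] → min 3  ≥ 3 ✓
[3, 6, 10, 10, 17] → min 3  ≥ 3 ✓
[6, 10, 10, 17, 1] → min 1
[10, 10, 17, 1, 5] → min 1
[10, 17, 1, 5, 10] → min 1
[17, 1, 5, 10, 7] → min 1
[1, 5, 10, 7, 4] → min 1
[5, 10, 7, 4, 18] → min 4  ≥ 3 ✓
[10, 7, 4, 18, 7] → min 4  ≥ 3 ✓
[7, 4, 18, 7, 0] → min 0
[4, 18, 7, 0, 15] → min 0
[18, 7, 0, 15, 9] → min 0
[7, 0, 15, 9, 19] → min 0
[0, 15, 9, 19, 0] → min 0
[15, 9, 19, 0, 12] → min 0
[9, 19, 0, 12, 6] → min 0
[19, 0, 12, 6, 8] → min 0
[0, 12, 6, 8, 10] → min 0
[12, 6, 8, 10, 15] → min 6  ≥ 3 ✓
[6, 8, 10, 15, 19] → min 6  ≥ 3 ✓
6 windows satisfy the condition.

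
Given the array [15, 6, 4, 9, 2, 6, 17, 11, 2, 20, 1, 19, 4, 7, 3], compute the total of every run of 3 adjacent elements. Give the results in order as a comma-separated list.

15 6 4 → sum 25
6 4 9 → sum 19
4 9 2 → sum 15
9 2 6 → sum 17
2 6 17 → sum 25
6 17 11 → sum 34
17 11 2 → sum 30
11 2 20 → sum 33
2 20 1 → sum 23
20 1 19 → sum 40
1 19 4 → sum 24
19 4 7 → sum 30
4 7 3 → sum 14

25, 19, 15, 17, 25, 34, 30, 33, 23, 40, 24, 30, 14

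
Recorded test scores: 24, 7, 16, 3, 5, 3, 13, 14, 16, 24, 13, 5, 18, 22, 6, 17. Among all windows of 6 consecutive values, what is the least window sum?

47

24 7 16 3 5 3 → sum 58
7 16 3 5 3 13 → sum 47
16 3 5 3 13 14 → sum 54
3 5 3 13 14 16 → sum 54
5 3 13 14 16 24 → sum 75
3 13 14 16 24 13 → sum 83
13 14 16 24 13 5 → sum 85
14 16 24 13 5 18 → sum 90
16 24 13 5 18 22 → sum 98
24 13 5 18 22 6 → sum 88
13 5 18 22 6 17 → sum 81
Least of these is 47.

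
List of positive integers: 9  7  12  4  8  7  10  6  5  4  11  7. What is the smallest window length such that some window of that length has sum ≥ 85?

12

add 9: running sum 9 < 85
add 7: running sum 16 < 85
add 12: running sum 28 < 85
add 4: running sum 32 < 85
add 8: running sum 40 < 85
add 7: running sum 47 < 85
add 10: running sum 57 < 85
add 6: running sum 63 < 85
add 5: running sum 68 < 85
add 4: running sum 72 < 85
add 11: running sum 83 < 85
add 7: shortest ending here [9, 7, 12, 4, 8, 7, 10, 6, 5, 4, 11, 7] sum 90, len 12
Shortest qualifying length: 12.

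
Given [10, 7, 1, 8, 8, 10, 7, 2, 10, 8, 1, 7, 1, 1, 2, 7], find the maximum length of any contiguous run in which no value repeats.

[10] len 1
[10, 7] len 2
[10, 7, 1] len 3
[10, 7, 1, 8] len 4
[8] len 1
[8, 10] len 2
[8, 10, 7] len 3
[8, 10, 7, 2] len 4
[7, 2, 10] len 3
[7, 2, 10, 8] len 4
[7, 2, 10, 8, 1] len 5
[2, 10, 8, 1, 7] len 5
[7, 1] len 2
[1] len 1
[1, 2] len 2
[1, 2, 7] len 3
Longest all-distinct length: 5.

5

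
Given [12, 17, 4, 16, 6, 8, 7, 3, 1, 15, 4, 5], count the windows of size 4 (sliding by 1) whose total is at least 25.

[12, 17, 4, 16] → sum 49  ≥ 25 ✓
[17, 4, 16, 6] → sum 43  ≥ 25 ✓
[4, 16, 6, 8] → sum 34  ≥ 25 ✓
[16, 6, 8, 7] → sum 37  ≥ 25 ✓
[6, 8, 7, 3] → sum 24
[8, 7, 3, 1] → sum 19
[7, 3, 1, 15] → sum 26  ≥ 25 ✓
[3, 1, 15, 4] → sum 23
[1, 15, 4, 5] → sum 25  ≥ 25 ✓
6 windows satisfy the condition.

6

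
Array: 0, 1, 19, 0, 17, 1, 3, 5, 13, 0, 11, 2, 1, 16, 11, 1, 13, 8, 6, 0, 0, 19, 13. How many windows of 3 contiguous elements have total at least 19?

0 1 19 → sum 20  ≥ 19 ✓
1 19 0 → sum 20  ≥ 19 ✓
19 0 17 → sum 36  ≥ 19 ✓
0 17 1 → sum 18
17 1 3 → sum 21  ≥ 19 ✓
1 3 5 → sum 9
3 5 13 → sum 21  ≥ 19 ✓
5 13 0 → sum 18
13 0 11 → sum 24  ≥ 19 ✓
0 11 2 → sum 13
11 2 1 → sum 14
2 1 16 → sum 19  ≥ 19 ✓
1 16 11 → sum 28  ≥ 19 ✓
16 11 1 → sum 28  ≥ 19 ✓
11 1 13 → sum 25  ≥ 19 ✓
1 13 8 → sum 22  ≥ 19 ✓
13 8 6 → sum 27  ≥ 19 ✓
8 6 0 → sum 14
6 0 0 → sum 6
0 0 19 → sum 19  ≥ 19 ✓
0 19 13 → sum 32  ≥ 19 ✓
14 windows satisfy the condition.

14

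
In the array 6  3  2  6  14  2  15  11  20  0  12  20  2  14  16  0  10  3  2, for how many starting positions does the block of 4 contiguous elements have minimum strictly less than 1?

8

6 3 2 6 → min 2
3 2 6 14 → min 2
2 6 14 2 → min 2
6 14 2 15 → min 2
14 2 15 11 → min 2
2 15 11 20 → min 2
15 11 20 0 → min 0  < 1 ✓
11 20 0 12 → min 0  < 1 ✓
20 0 12 20 → min 0  < 1 ✓
0 12 20 2 → min 0  < 1 ✓
12 20 2 14 → min 2
20 2 14 16 → min 2
2 14 16 0 → min 0  < 1 ✓
14 16 0 10 → min 0  < 1 ✓
16 0 10 3 → min 0  < 1 ✓
0 10 3 2 → min 0  < 1 ✓
8 windows satisfy the condition.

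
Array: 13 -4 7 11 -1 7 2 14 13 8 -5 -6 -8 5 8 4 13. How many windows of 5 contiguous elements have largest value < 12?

[13, -4, 7, 11, -1] → max 13
[-4, 7, 11, -1, 7] → max 11  < 12 ✓
[7, 11, -1, 7, 2] → max 11  < 12 ✓
[11, -1, 7, 2, 14] → max 14
[-1, 7, 2, 14, 13] → max 14
[7, 2, 14, 13, 8] → max 14
[2, 14, 13, 8, -5] → max 14
[14, 13, 8, -5, -6] → max 14
[13, 8, -5, -6, -8] → max 13
[8, -5, -6, -8, 5] → max 8  < 12 ✓
[-5, -6, -8, 5, 8] → max 8  < 12 ✓
[-6, -8, 5, 8, 4] → max 8  < 12 ✓
[-8, 5, 8, 4, 13] → max 13
5 windows satisfy the condition.

5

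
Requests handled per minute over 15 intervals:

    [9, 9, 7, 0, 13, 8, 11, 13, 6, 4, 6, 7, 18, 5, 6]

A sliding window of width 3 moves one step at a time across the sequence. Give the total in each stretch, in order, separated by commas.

(9, 9, 7) → sum 25
(9, 7, 0) → sum 16
(7, 0, 13) → sum 20
(0, 13, 8) → sum 21
(13, 8, 11) → sum 32
(8, 11, 13) → sum 32
(11, 13, 6) → sum 30
(13, 6, 4) → sum 23
(6, 4, 6) → sum 16
(4, 6, 7) → sum 17
(6, 7, 18) → sum 31
(7, 18, 5) → sum 30
(18, 5, 6) → sum 29

25, 16, 20, 21, 32, 32, 30, 23, 16, 17, 31, 30, 29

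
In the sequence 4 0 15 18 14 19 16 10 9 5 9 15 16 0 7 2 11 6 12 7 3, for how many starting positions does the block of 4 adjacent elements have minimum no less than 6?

[4, 0, 15, 18] → min 0
[0, 15, 18, 14] → min 0
[15, 18, 14, 19] → min 14  ≥ 6 ✓
[18, 14, 19, 16] → min 14  ≥ 6 ✓
[14, 19, 16, 10] → min 10  ≥ 6 ✓
[19, 16, 10, 9] → min 9  ≥ 6 ✓
[16, 10, 9, 5] → min 5
[10, 9, 5, 9] → min 5
[9, 5, 9, 15] → min 5
[5, 9, 15, 16] → min 5
[9, 15, 16, 0] → min 0
[15, 16, 0, 7] → min 0
[16, 0, 7, 2] → min 0
[0, 7, 2, 11] → min 0
[7, 2, 11, 6] → min 2
[2, 11, 6, 12] → min 2
[11, 6, 12, 7] → min 6  ≥ 6 ✓
[6, 12, 7, 3] → min 3
5 windows satisfy the condition.

5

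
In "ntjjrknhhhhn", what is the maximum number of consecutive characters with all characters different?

5

[n] len 1
[n, t] len 2
[n, t, j] len 3
[j] len 1
[j, r] len 2
[j, r, k] len 3
[j, r, k, n] len 4
[j, r, k, n, h] len 5
[h] len 1
[h] len 1
[h] len 1
[h, n] len 2
Longest all-distinct length: 5.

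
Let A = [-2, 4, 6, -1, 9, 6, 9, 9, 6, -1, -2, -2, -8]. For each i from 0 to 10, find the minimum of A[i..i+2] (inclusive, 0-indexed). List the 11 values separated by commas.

-2, -1, -1, -1, 6, 6, 6, -1, -2, -2, -8

(-2, 4, 6) → min -2
(4, 6, -1) → min -1
(6, -1, 9) → min -1
(-1, 9, 6) → min -1
(9, 6, 9) → min 6
(6, 9, 9) → min 6
(9, 9, 6) → min 6
(9, 6, -1) → min -1
(6, -1, -2) → min -2
(-1, -2, -2) → min -2
(-2, -2, -8) → min -8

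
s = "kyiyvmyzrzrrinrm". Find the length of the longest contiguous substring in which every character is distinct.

5

[k] len 1
[k, y] len 2
[k, y, i] len 3
[i, y] len 2
[i, y, v] len 3
[i, y, v, m] len 4
[v, m, y] len 3
[v, m, y, z] len 4
[v, m, y, z, r] len 5
[r, z] len 2
[z, r] len 2
[r] len 1
[r, i] len 2
[r, i, n] len 3
[i, n, r] len 3
[i, n, r, m] len 4
Longest all-distinct length: 5.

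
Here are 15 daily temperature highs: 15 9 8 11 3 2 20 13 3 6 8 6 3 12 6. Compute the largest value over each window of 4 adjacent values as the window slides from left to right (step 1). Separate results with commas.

(15, 9, 8, 11) → max 15
(9, 8, 11, 3) → max 11
(8, 11, 3, 2) → max 11
(11, 3, 2, 20) → max 20
(3, 2, 20, 13) → max 20
(2, 20, 13, 3) → max 20
(20, 13, 3, 6) → max 20
(13, 3, 6, 8) → max 13
(3, 6, 8, 6) → max 8
(6, 8, 6, 3) → max 8
(8, 6, 3, 12) → max 12
(6, 3, 12, 6) → max 12

15, 11, 11, 20, 20, 20, 20, 13, 8, 8, 12, 12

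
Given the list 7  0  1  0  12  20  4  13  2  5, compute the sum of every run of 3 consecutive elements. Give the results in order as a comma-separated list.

(7, 0, 1) → sum 8
(0, 1, 0) → sum 1
(1, 0, 12) → sum 13
(0, 12, 20) → sum 32
(12, 20, 4) → sum 36
(20, 4, 13) → sum 37
(4, 13, 2) → sum 19
(13, 2, 5) → sum 20

8, 1, 13, 32, 36, 37, 19, 20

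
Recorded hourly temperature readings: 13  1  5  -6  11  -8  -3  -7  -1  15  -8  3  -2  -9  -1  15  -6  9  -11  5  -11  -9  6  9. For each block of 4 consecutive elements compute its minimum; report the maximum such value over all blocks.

-6

[13, 1, 5, -6] → min -6
[1, 5, -6, 11] → min -6
[5, -6, 11, -8] → min -8
[-6, 11, -8, -3] → min -8
[11, -8, -3, -7] → min -8
[-8, -3, -7, -1] → min -8
[-3, -7, -1, 15] → min -7
[-7, -1, 15, -8] → min -8
[-1, 15, -8, 3] → min -8
[15, -8, 3, -2] → min -8
[-8, 3, -2, -9] → min -9
[3, -2, -9, -1] → min -9
[-2, -9, -1, 15] → min -9
[-9, -1, 15, -6] → min -9
[-1, 15, -6, 9] → min -6
[15, -6, 9, -11] → min -11
[-6, 9, -11, 5] → min -11
[9, -11, 5, -11] → min -11
[-11, 5, -11, -9] → min -11
[5, -11, -9, 6] → min -11
[-11, -9, 6, 9] → min -11
Maximum of these is -6.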